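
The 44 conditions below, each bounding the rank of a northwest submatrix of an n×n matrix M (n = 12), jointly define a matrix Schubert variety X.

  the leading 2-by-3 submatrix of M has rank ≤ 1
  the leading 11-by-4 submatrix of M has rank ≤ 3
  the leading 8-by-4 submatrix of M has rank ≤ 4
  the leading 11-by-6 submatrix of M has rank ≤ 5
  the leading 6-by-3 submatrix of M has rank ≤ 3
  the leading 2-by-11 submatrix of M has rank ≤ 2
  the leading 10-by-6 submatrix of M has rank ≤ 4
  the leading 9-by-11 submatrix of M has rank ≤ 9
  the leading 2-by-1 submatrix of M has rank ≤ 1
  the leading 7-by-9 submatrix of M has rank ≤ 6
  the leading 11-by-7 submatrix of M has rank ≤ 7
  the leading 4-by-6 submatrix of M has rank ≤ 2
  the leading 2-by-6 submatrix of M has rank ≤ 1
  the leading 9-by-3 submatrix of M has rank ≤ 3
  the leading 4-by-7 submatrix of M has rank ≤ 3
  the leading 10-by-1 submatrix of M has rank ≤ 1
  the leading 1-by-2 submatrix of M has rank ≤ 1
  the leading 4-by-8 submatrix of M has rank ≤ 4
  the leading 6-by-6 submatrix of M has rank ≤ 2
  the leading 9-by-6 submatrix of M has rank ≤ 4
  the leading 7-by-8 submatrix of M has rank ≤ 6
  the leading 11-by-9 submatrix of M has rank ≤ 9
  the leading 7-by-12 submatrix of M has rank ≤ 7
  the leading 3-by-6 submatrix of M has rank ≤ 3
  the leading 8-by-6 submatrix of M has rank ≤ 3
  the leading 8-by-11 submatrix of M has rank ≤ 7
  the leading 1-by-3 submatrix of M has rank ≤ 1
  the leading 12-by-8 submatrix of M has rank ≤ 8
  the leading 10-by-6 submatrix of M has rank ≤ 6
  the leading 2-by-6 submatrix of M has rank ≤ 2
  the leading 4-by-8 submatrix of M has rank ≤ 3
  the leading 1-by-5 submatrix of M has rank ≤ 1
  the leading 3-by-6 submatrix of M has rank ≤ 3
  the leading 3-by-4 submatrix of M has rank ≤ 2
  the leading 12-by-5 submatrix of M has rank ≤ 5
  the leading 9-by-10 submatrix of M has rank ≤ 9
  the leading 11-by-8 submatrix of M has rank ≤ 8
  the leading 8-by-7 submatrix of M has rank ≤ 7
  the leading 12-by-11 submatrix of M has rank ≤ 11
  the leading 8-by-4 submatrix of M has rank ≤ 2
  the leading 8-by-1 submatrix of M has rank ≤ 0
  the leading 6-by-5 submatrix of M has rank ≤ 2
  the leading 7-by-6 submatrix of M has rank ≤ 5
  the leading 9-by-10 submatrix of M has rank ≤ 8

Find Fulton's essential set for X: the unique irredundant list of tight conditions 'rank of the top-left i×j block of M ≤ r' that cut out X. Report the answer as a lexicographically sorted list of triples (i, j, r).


The tightest implied rank at each (i,j), from the 44 conditions:

  i=1: 0 | 1 | 1 | 1 | 1 | 1 | 1 | 1 | 1 | 1 | 1 | 1
  i=2: 0 | 1 | 1 | 1 | 1 | 1 | 2 | 2 | 2 | 2 | 2 | 2
  i=3: 0 | 1 | 2 | 2 | 2 | 2 | 3 | 3 | 3 | 3 | 3 | 3
  i=4: 0 | 1 | 2 | 2 | 2 | 2 | 3 | 3 | 4 | 4 | 4 | 4
  i=5: 0 | 1 | 2 | 2 | 2 | 2 | 3 | 4 | 5 | 5 | 5 | 5
  i=6: 0 | 1 | 2 | 2 | 2 | 2 | 3 | 4 | 5 | 6 | 6 | 6
  i=7: 0 | 1 | 2 | 2 | 3 | 3 | 4 | 5 | 6 | 7 | 7 | 7
  i=8: 0 | 1 | 2 | 2 | 3 | 3 | 4 | 5 | 6 | 7 | 7 | 8
  i=9: 1 | 2 | 3 | 3 | 4 | 4 | 5 | 6 | 7 | 8 | 8 | 9
  i=10: 1 | 2 | 3 | 3 | 4 | 4 | 5 | 6 | 7 | 8 | 9 | 10
  i=11: 1 | 2 | 3 | 3 | 4 | 5 | 6 | 7 | 8 | 9 | 10 | 11
  i=12: 1 | 2 | 3 | 4 | 5 | 6 | 7 | 8 | 9 | 10 | 11 | 12

reading off 1-entries of Δ²R: w = (2, 7, 3, 9, 8, 10, 5, 12, 1, 11, 6, 4).

9 SE-corners of the 29-cell Rothe diagram give Ess(w):

[(2, 6, 1), (4, 8, 3), (6, 6, 2), (8, 1, 0), (8, 4, 2), (8, 6, 3), (8, 11, 7), (10, 6, 4), (11, 4, 3)]


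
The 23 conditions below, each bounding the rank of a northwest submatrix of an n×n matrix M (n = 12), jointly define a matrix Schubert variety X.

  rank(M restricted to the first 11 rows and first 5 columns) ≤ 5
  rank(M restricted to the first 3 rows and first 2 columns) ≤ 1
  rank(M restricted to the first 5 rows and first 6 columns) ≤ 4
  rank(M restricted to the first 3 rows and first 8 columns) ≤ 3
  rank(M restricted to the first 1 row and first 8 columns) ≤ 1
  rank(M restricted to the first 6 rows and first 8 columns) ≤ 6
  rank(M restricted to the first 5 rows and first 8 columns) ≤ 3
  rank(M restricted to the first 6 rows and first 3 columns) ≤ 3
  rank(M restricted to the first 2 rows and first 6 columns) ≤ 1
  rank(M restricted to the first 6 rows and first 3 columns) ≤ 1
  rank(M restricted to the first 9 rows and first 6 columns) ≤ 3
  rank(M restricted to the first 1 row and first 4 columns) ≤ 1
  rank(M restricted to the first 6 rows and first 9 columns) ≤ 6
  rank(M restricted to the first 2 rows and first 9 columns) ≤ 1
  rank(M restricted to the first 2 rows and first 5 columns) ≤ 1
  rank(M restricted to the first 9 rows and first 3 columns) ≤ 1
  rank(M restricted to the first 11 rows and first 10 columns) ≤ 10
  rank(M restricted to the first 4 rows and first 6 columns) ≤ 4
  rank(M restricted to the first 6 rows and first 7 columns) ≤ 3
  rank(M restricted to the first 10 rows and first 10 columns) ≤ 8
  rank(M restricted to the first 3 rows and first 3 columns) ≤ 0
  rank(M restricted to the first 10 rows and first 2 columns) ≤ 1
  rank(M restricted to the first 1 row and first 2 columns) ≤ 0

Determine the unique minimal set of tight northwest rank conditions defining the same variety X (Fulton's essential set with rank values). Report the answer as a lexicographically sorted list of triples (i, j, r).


Reconstructing r_w from the 23 given conditions:

  R[1]: 0 | 0 | 0 | 1 | 1 | 1 | 1 | 1 | 1 | 1 | 1 | 1
  R[2]: 0 | 0 | 0 | 1 | 1 | 1 | 1 | 1 | 1 | 2 | 2 | 2
  R[3]: 0 | 0 | 0 | 1 | 2 | 2 | 2 | 2 | 2 | 3 | 3 | 3
  R[4]: 1 | 1 | 1 | 2 | 3 | 3 | 3 | 3 | 3 | 4 | 4 | 4
  R[5]: 1 | 1 | 1 | 2 | 3 | 3 | 3 | 3 | 4 | 5 | 5 | 5
  R[6]: 1 | 1 | 1 | 2 | 3 | 3 | 3 | 4 | 5 | 6 | 6 | 6
  R[7]: 1 | 1 | 1 | 2 | 3 | 3 | 4 | 5 | 6 | 7 | 7 | 7
  R[8]: 1 | 1 | 1 | 2 | 3 | 3 | 4 | 5 | 6 | 7 | 8 | 8
  R[9]: 1 | 1 | 1 | 2 | 3 | 3 | 4 | 5 | 6 | 7 | 8 | 9
  R[10]: 1 | 1 | 2 | 3 | 4 | 4 | 5 | 6 | 7 | 8 | 9 | 10
  R[11]: 1 | 2 | 3 | 4 | 5 | 5 | 6 | 7 | 8 | 9 | 10 | 11
  R[12]: 1 | 2 | 3 | 4 | 5 | 6 | 7 | 8 | 9 | 10 | 11 | 12

so w = (4, 10, 5, 1, 9, 8, 7, 11, 12, 3, 2, 6).

|D(w)|=33, |Ess(w)|=7:

[(2, 9, 1), (3, 3, 0), (5, 8, 3), (6, 7, 3), (9, 3, 1), (9, 6, 3), (10, 2, 1)]


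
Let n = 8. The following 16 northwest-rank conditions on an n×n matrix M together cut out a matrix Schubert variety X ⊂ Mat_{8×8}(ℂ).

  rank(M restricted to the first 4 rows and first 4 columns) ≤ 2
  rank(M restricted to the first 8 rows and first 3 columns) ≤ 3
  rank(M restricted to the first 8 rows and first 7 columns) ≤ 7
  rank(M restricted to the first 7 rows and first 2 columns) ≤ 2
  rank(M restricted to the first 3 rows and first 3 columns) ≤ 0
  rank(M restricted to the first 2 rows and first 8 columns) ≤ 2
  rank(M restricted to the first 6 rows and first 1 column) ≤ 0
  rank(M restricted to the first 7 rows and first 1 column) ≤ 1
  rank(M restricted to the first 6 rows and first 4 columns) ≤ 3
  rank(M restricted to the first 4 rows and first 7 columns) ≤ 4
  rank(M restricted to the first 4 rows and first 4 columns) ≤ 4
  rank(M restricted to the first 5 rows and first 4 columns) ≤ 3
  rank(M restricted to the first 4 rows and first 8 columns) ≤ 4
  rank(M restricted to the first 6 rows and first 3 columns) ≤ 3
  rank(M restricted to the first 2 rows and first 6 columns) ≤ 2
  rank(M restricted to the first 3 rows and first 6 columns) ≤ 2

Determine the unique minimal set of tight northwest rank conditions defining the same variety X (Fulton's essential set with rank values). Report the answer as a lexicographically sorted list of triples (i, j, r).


Rank table r_w(8×8) implied by the 16 constraints:

  i=1: 0  0  0  1  1  1  1  1
  i=2: 0  0  0  1  2  2  2  2
  i=3: 0  0  0  1  2  2  3  3
  i=4: 0  1  1  2  3  3  4  4
  i=5: 0  1  2  3  4  4  5  5
  i=6: 0  1  2  3  4  5  6  6
  i=7: 1  2  3  4  5  6  7  7
  i=8: 1  2  3  4  5  6  7  8

so w = (4, 5, 7, 2, 3, 6, 1, 8).

Fulton essential set (3 of the 13 Rothe cells):

[(3, 3, 0), (3, 6, 2), (6, 1, 0)]


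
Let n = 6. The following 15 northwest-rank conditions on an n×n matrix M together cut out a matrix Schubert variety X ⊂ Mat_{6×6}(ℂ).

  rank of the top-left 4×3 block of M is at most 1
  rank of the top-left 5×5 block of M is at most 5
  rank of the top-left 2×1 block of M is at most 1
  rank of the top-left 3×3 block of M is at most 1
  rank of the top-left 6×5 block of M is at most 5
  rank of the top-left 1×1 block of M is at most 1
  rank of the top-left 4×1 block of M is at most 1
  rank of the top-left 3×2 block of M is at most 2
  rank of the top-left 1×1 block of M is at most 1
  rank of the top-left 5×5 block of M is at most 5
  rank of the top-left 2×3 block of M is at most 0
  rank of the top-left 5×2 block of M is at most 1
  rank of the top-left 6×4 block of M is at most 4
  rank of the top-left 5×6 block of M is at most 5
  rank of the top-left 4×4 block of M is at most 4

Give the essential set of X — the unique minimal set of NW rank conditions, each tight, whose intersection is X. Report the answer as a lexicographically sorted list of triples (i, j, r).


Recovering R(i,j) via the rank-extension bound from the 15 conditions:

  0, 0, 0, 1, 1, 1
  0, 0, 0, 1, 2, 2
  1, 1, 1, 2, 3, 3
  1, 1, 1, 2, 3, 4
  1, 1, 2, 3, 4, 5
  1, 2, 3, 4, 5, 6

reading off 1-entries of Δ²R: w = (4, 5, 1, 6, 3, 2).

ℓ(w)=9; the 3 essential cells (i,j,r):

[(2, 3, 0), (4, 3, 1), (5, 2, 1)]


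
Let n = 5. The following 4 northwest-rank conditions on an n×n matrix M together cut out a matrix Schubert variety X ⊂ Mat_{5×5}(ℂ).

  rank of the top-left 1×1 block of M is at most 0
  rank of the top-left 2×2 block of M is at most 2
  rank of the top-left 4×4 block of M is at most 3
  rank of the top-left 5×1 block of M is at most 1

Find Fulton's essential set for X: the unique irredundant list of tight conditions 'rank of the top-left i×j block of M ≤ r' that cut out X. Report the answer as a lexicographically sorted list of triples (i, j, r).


Rank table r_w(5×5) implied by the 4 constraints:

  row 1: 0 1 1 1 1
  row 2: 1 2 2 2 2
  row 3: 1 2 3 3 3
  row 4: 1 2 3 3 4
  row 5: 1 2 3 4 5

the unique w with this rank table is (2, 1, 3, 5, 4).

Fulton essential set (2 of the 2 Rothe cells):

[(1, 1, 0), (4, 4, 3)]


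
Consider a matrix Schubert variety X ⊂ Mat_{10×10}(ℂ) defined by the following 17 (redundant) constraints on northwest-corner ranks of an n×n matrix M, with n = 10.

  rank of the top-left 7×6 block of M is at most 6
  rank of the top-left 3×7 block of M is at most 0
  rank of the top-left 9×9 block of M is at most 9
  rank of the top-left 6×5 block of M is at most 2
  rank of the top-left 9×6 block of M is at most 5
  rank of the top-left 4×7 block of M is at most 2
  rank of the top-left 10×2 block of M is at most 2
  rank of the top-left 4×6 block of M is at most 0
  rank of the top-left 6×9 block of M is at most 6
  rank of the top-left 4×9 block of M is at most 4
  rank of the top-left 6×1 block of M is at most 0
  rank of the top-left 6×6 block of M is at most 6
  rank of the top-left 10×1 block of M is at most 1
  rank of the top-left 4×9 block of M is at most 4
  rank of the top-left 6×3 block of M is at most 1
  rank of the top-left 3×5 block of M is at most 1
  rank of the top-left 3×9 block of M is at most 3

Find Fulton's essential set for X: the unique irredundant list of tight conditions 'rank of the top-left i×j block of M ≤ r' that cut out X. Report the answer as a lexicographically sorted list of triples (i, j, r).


The tightest implied rank at each (i,j), from the 17 conditions:

  i=1: 0 0 0 0 0 0 0 1 1 1
  i=2: 0 0 0 0 0 0 0 1 2 2
  i=3: 0 0 0 0 0 0 0 1 2 3
  i=4: 0 0 0 0 0 0 1 2 3 4
  i=5: 0 1 1 1 1 1 2 3 4 5
  i=6: 0 1 1 2 2 2 3 4 5 6
  i=7: 1 2 2 3 3 3 4 5 6 7
  i=8: 1 2 3 4 4 4 5 6 7 8
  i=9: 1 2 3 4 5 5 6 7 8 9
  i=10: 1 2 3 4 5 6 7 8 9 10

the unique w with this rank table is (8, 9, 10, 7, 2, 4, 1, 3, 5, 6).

|D(w)|=30, |Ess(w)|=4:

[(3, 7, 0), (4, 6, 0), (6, 1, 0), (6, 3, 1)]


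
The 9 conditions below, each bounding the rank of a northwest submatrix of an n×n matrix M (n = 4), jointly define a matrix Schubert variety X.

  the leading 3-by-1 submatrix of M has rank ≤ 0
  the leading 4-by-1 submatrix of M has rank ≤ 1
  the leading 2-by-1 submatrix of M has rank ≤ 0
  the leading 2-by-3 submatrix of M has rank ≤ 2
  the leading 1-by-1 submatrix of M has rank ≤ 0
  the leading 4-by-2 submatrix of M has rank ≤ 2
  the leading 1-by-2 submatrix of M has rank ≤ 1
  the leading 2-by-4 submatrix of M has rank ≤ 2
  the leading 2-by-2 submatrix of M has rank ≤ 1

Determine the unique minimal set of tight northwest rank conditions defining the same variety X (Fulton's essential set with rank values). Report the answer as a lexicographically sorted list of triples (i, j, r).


Reconstructing r_w from the 9 given conditions:

  i=1: 0, 1, 1, 1
  i=2: 0, 1, 2, 2
  i=3: 0, 1, 2, 3
  i=4: 1, 2, 3, 4

hence w(1..4) = (2, 3, 4, 1).

Rothe diagram D(w) (3 cells), 1 SE-corner (essential condition):

[(3, 1, 0)]


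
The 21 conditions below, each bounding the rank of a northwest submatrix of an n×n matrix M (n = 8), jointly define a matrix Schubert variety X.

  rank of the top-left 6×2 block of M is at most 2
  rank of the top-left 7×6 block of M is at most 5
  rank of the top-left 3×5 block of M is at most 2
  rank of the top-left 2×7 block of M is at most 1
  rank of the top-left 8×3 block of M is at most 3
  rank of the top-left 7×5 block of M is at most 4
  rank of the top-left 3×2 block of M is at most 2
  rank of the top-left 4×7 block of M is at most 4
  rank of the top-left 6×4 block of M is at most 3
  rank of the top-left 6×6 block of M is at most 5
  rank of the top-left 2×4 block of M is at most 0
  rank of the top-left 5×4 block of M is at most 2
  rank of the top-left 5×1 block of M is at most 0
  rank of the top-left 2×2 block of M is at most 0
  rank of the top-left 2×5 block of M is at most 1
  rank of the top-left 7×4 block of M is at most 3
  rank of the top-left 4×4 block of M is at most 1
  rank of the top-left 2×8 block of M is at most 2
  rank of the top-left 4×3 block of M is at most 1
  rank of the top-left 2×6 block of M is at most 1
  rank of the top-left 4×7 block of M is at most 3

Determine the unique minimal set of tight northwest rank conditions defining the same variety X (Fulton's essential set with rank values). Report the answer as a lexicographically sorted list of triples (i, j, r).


Propagating the 21 rank bounds to every northwest block:

  i=1: 0  0  0  0  1  1  1  1
  i=2: 0  0  0  0  1  1  1  2
  i=3: 0  1  1  1  2  2  2  3
  i=4: 0  1  1  1  2  3  3  4
  i=5: 0  1  2  2  3  4  4  5
  i=6: 1  2  3  3  4  5  5  6
  i=7: 1  2  3  3  4  5  6  7
  i=8: 1  2  3  4  5  6  7  8

hence w(1..8) = (5, 8, 2, 6, 3, 1, 7, 4).

Rothe diagram D(w) (16 cells), 5 SE-corners (essential conditions):

[(2, 4, 0), (2, 7, 1), (4, 4, 1), (5, 1, 0), (7, 4, 3)]


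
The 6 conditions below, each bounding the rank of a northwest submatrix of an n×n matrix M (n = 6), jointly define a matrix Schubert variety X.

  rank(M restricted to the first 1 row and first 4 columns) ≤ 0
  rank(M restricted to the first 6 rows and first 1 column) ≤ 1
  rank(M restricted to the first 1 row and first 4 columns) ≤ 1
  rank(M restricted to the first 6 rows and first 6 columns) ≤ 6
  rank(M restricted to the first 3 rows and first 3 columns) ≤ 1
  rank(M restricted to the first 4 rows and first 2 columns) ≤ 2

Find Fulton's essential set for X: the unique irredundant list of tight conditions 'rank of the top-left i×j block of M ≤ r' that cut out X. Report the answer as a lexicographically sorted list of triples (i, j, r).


The tightest implied rank at each (i,j), from the 6 conditions:

  i=1: 0  0  0  0  1  1
  i=2: 1  1  1  1  2  2
  i=3: 1  1  1  2  3  3
  i=4: 1  2  2  3  4  4
  i=5: 1  2  3  4  5  5
  i=6: 1  2  3  4  5  6

giving w = (5, 1, 4, 2, 3, 6) via Δ²R.

2 SE-corners of the 6-cell Rothe diagram give Ess(w):

[(1, 4, 0), (3, 3, 1)]


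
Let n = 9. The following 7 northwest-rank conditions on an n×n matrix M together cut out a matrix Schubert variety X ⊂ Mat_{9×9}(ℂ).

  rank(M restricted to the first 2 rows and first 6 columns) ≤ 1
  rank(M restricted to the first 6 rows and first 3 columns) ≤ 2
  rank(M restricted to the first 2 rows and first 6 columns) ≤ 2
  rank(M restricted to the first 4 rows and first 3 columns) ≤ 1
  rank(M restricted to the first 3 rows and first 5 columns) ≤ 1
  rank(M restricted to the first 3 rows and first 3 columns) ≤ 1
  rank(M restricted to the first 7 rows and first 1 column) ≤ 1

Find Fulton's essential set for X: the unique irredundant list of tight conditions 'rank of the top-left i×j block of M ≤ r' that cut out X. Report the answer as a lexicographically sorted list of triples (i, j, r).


Propagating the 7 rank bounds to every northwest block:

  R[1]: 1 | 1 | 1 | 1 | 1 | 1 | 1 | 1 | 1
  R[2]: 1 | 1 | 1 | 1 | 1 | 1 | 2 | 2 | 2
  R[3]: 1 | 1 | 1 | 1 | 1 | 2 | 3 | 3 | 3
  R[4]: 1 | 1 | 1 | 2 | 2 | 3 | 4 | 4 | 4
  R[5]: 1 | 2 | 2 | 3 | 3 | 4 | 5 | 5 | 5
  R[6]: 1 | 2 | 2 | 3 | 4 | 5 | 6 | 6 | 6
  R[7]: 1 | 2 | 3 | 4 | 5 | 6 | 7 | 7 | 7
  R[8]: 1 | 2 | 3 | 4 | 5 | 6 | 7 | 8 | 8
  R[9]: 1 | 2 | 3 | 4 | 5 | 6 | 7 | 8 | 9

so w = (1, 7, 6, 4, 2, 5, 3, 8, 9).

D(w) has 12 cells with 4 SE-corners; essential set:

[(2, 6, 1), (3, 5, 1), (4, 3, 1), (6, 3, 2)]


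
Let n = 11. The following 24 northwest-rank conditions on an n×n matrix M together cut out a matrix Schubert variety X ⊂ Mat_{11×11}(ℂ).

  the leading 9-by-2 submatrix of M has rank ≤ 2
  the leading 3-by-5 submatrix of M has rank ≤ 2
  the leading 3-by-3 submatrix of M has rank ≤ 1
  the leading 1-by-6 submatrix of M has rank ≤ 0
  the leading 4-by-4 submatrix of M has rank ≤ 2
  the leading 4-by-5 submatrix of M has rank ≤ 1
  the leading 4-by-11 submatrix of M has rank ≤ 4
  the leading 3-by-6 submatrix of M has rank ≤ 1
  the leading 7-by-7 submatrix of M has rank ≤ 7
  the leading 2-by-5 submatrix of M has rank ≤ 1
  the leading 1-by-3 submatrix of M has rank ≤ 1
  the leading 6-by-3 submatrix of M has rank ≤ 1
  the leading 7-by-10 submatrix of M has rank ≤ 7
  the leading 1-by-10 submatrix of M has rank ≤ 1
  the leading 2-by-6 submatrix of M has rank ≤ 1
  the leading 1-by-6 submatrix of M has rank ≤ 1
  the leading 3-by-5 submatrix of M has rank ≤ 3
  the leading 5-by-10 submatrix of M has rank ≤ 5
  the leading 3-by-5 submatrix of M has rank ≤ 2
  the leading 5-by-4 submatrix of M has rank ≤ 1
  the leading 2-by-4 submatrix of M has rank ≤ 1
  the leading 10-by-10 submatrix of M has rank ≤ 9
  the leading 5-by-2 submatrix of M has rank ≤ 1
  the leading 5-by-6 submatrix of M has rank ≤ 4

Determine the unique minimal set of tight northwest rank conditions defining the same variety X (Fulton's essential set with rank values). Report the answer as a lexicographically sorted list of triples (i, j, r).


Rank table r_w(11×11) implied by the 24 constraints:

  row 1: 0  0  0  0  0  0  1  1  1  1  1
  row 2: 1  1  1  1  1  1  2  2  2  2  2
  row 3: 1  1  1  1  1  1  2  3  3  3  3
  row 4: 1  1  1  1  1  2  3  4  4  4  4
  row 5: 1  1  1  1  2  3  4  5  5  5  5
  row 6: 1  1  1  2  3  4  5  6  6  6  6
  row 7: 1  2  2  3  4  5  6  7  7  7  7
  row 8: 1  2  3  4  5  6  7  8  8  8  8
  row 9: 1  2  3  4  5  6  7  8  9  9  9
  row 10: 1  2  3  4  5  6  7  8  9  9  10
  row 11: 1  2  3  4  5  6  7  8  9  10  11

so w = (7, 1, 8, 6, 5, 4, 2, 3, 9, 11, 10).

Fulton essential set (6 of the 21 Rothe cells):

[(1, 6, 0), (3, 6, 1), (4, 5, 1), (5, 4, 1), (6, 3, 1), (10, 10, 9)]


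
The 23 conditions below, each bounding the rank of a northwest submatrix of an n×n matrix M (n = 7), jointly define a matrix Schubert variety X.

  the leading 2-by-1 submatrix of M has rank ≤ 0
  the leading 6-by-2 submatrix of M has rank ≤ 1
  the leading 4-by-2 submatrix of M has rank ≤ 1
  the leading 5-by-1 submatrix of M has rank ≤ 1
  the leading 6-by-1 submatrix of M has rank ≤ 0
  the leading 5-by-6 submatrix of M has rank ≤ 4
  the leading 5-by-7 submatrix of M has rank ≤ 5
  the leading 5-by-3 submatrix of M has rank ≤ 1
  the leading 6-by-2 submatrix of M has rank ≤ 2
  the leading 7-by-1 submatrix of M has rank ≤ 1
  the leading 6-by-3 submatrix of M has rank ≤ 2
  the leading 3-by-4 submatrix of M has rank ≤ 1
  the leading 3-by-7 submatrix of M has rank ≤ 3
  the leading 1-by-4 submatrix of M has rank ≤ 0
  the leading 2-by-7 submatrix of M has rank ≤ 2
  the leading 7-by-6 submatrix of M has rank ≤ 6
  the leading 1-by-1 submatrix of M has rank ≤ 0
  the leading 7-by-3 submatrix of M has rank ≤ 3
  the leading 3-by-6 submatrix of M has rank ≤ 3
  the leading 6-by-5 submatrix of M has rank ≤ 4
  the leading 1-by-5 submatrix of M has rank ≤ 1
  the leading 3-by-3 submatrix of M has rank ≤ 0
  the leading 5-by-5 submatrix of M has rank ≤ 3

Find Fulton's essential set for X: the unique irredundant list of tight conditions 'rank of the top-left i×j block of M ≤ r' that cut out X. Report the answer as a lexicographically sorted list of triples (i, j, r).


Propagating the 23 rank bounds to every northwest block:

  row 1: 0 | 0 | 0 | 0 | 1 | 1 | 1
  row 2: 0 | 0 | 0 | 1 | 2 | 2 | 2
  row 3: 0 | 0 | 0 | 1 | 2 | 3 | 3
  row 4: 0 | 1 | 1 | 2 | 3 | 4 | 4
  row 5: 0 | 1 | 1 | 2 | 3 | 4 | 5
  row 6: 0 | 1 | 2 | 3 | 4 | 5 | 6
  row 7: 1 | 2 | 3 | 4 | 5 | 6 | 7

second differences of R give the permutation w = (5, 4, 6, 2, 7, 3, 1).

D(w) has 14 cells with 4 SE-corners; essential set:

[(1, 4, 0), (3, 3, 0), (5, 3, 1), (6, 1, 0)]


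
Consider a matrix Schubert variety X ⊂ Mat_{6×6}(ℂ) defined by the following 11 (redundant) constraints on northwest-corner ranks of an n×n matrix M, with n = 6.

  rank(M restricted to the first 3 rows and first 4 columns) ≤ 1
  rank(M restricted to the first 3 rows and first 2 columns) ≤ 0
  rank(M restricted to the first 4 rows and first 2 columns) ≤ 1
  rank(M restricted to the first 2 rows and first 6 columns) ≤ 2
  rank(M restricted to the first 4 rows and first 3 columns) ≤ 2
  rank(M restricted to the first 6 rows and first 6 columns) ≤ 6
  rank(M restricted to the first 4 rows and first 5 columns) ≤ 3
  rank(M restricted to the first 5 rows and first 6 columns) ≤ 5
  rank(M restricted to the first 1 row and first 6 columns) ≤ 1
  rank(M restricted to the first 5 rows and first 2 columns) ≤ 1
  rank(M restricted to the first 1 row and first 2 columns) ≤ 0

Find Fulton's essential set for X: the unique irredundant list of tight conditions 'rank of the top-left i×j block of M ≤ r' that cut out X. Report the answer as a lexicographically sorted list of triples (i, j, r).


The tightest implied rank at each (i,j), from the 11 conditions:

  R[1]: 0 | 0 | 1 | 1 | 1 | 1
  R[2]: 0 | 0 | 1 | 1 | 2 | 2
  R[3]: 0 | 0 | 1 | 1 | 2 | 3
  R[4]: 1 | 1 | 2 | 2 | 3 | 4
  R[5]: 1 | 1 | 2 | 3 | 4 | 5
  R[6]: 1 | 2 | 3 | 4 | 5 | 6

so w = (3, 5, 6, 1, 4, 2).

Rothe diagram D(w) (9 cells), 3 SE-corners (essential conditions):

[(3, 2, 0), (3, 4, 1), (5, 2, 1)]


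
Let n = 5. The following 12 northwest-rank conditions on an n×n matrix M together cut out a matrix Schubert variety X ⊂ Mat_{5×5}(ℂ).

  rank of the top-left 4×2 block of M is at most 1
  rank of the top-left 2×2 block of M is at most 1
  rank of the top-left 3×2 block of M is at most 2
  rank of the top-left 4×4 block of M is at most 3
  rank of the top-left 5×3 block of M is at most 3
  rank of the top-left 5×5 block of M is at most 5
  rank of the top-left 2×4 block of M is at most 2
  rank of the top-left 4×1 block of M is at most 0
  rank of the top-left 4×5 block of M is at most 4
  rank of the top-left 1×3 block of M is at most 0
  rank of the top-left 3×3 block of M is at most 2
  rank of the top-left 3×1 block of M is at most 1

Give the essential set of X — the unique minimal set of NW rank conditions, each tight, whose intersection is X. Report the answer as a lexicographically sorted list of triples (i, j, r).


Computing R[i][j] = min implied NW-rank bound (n=5, 12 conditions):

  row 1: 0 0 0 1 1
  row 2: 0 1 1 2 2
  row 3: 0 1 2 3 3
  row 4: 0 1 2 3 4
  row 5: 1 2 3 4 5

second differences of R give the permutation w = (4, 2, 3, 5, 1).

Fulton essential set (2 of the 6 Rothe cells):

[(1, 3, 0), (4, 1, 0)]


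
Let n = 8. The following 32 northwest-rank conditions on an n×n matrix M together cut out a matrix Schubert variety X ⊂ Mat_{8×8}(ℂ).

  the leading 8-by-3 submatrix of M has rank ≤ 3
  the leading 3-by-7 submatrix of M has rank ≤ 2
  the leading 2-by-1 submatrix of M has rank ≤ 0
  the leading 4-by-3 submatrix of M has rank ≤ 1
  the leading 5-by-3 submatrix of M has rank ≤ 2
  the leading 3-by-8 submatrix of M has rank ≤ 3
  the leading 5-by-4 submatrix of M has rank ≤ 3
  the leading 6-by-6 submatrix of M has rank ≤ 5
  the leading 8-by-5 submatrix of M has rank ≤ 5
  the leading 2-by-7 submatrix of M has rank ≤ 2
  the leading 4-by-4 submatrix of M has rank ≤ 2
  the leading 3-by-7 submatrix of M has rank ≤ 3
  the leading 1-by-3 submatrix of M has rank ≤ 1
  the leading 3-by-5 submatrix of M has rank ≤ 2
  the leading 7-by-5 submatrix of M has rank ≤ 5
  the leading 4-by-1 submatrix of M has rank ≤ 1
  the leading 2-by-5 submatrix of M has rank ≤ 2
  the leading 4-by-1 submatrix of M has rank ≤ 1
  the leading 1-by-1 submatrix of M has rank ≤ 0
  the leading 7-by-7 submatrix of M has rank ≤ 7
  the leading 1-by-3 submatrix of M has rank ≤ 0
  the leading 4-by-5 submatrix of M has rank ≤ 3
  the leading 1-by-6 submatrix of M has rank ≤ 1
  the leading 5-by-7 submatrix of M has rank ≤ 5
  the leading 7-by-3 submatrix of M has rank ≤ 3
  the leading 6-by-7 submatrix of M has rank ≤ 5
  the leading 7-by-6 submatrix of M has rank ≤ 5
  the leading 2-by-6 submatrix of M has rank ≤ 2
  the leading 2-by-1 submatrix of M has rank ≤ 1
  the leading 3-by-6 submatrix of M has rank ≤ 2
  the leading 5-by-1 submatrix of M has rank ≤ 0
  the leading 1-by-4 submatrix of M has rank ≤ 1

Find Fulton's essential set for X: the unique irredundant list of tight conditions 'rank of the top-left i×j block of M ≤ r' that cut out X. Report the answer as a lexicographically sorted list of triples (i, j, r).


Reconstructing r_w from the 32 given conditions:

  R[1]: 0  0  0  1  1  1  1  1
  R[2]: 0  1  1  2  2  2  2  2
  R[3]: 0  1  1  2  2  2  2  3
  R[4]: 0  1  1  2  3  3  3  4
  R[5]: 0  1  2  3  4  4  4  5
  R[6]: 1  2  3  4  5  5  5  6
  R[7]: 1  2  3  4  5  5  6  7
  R[8]: 1  2  3  4  5  6  7  8

so w = (4, 2, 8, 5, 3, 1, 7, 6).

|D(w)|=13, |Ess(w)|=5:

[(1, 3, 0), (3, 7, 2), (4, 3, 1), (5, 1, 0), (7, 6, 5)]


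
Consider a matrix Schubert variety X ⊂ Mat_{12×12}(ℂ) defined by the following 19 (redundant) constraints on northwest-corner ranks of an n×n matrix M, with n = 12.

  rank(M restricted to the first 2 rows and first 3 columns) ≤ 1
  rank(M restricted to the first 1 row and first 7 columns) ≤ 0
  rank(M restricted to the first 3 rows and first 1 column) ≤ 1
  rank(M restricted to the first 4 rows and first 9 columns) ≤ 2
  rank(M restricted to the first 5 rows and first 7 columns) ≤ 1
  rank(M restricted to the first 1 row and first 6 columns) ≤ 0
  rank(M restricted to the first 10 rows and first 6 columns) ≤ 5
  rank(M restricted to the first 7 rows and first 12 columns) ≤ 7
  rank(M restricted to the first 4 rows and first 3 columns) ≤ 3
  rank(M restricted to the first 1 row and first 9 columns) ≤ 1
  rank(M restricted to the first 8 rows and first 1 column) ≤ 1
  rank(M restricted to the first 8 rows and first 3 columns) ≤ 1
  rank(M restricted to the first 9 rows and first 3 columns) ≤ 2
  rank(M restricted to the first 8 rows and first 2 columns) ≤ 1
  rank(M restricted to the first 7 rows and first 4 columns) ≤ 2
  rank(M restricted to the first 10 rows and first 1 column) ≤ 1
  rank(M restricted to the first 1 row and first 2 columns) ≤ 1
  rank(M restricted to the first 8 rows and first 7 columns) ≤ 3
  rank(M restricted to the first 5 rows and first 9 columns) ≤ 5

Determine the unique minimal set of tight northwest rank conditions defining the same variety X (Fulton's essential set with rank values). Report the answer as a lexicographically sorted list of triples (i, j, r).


Recovering R(i,j) via the rank-extension bound from the 19 conditions:

  i=1: 0, 0, 0, 0, 0, 0, 0, 1, 1, 1, 1, 1
  i=2: 1, 1, 1, 1, 1, 1, 1, 2, 2, 2, 2, 2
  i=3: 1, 1, 1, 1, 1, 1, 1, 2, 2, 3, 3, 3
  i=4: 1, 1, 1, 1, 1, 1, 1, 2, 2, 3, 4, 4
  i=5: 1, 1, 1, 1, 1, 1, 1, 2, 3, 4, 5, 5
  i=6: 1, 1, 1, 2, 2, 2, 2, 3, 4, 5, 6, 6
  i=7: 1, 1, 1, 2, 3, 3, 3, 4, 5, 6, 7, 7
  i=8: 1, 1, 1, 2, 3, 3, 3, 4, 5, 6, 7, 8
  i=9: 1, 2, 2, 3, 4, 4, 4, 5, 6, 7, 8, 9
  i=10: 1, 2, 3, 4, 5, 5, 5, 6, 7, 8, 9, 10
  i=11: 1, 2, 3, 4, 5, 6, 6, 7, 8, 9, 10, 11
  i=12: 1, 2, 3, 4, 5, 6, 7, 8, 9, 10, 11, 12

so w = (8, 1, 10, 11, 9, 4, 5, 12, 2, 3, 6, 7).

Fulton essential set (5 of the 35 Rothe cells):

[(1, 7, 0), (4, 9, 2), (5, 7, 1), (8, 3, 1), (8, 7, 3)]


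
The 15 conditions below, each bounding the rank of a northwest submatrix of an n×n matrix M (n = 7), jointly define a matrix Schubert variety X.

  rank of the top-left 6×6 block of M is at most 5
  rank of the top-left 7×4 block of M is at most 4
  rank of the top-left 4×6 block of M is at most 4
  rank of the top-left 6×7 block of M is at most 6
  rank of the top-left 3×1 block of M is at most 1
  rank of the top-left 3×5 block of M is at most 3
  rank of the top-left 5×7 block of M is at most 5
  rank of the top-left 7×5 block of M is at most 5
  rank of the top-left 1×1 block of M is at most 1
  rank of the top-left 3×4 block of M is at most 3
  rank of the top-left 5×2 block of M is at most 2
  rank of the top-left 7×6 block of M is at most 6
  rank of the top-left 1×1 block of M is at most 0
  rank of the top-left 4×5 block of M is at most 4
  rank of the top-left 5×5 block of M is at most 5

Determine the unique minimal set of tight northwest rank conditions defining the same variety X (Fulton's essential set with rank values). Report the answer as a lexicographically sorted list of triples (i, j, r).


The tightest implied rank at each (i,j), from the 15 conditions:

  0 1 1 1 1 1 1
  1 2 2 2 2 2 2
  1 2 3 3 3 3 3
  1 2 3 4 4 4 4
  1 2 3 4 5 5 5
  1 2 3 4 5 5 6
  1 2 3 4 5 6 7

hence w(1..7) = (2, 1, 3, 4, 5, 7, 6).

Rothe diagram D(w) (2 cells), 2 SE-corners (essential conditions):

[(1, 1, 0), (6, 6, 5)]


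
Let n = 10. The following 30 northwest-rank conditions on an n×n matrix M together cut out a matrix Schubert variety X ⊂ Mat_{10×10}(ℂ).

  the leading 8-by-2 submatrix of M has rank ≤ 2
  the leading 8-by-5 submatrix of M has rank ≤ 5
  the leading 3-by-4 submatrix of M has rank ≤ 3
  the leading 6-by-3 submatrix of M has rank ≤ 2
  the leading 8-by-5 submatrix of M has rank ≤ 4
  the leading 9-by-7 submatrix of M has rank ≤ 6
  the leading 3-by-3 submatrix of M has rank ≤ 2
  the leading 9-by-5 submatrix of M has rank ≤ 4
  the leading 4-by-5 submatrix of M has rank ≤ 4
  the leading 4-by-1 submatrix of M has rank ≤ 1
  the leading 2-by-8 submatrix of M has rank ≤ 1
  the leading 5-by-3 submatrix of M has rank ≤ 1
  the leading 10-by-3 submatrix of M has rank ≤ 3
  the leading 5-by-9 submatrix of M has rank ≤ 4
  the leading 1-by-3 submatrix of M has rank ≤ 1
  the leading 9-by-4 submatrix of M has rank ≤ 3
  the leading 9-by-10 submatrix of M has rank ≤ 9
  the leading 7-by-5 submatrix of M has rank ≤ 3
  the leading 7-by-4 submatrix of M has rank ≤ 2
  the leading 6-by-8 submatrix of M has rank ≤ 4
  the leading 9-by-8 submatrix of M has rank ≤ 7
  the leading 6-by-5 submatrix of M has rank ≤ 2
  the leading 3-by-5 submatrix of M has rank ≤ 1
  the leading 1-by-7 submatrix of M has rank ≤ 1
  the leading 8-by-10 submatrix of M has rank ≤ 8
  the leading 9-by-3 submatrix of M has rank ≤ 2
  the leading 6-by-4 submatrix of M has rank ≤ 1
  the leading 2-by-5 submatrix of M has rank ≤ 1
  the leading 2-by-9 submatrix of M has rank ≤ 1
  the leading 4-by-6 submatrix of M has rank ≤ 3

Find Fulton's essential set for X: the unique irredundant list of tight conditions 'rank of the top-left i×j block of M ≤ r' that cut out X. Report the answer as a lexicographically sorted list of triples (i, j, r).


Computing R[i][j] = min implied NW-rank bound (n=10, 30 conditions):

  i=1: 1 1 1 1 1 1 1 1 1 1
  i=2: 1 1 1 1 1 1 1 1 1 2
  i=3: 1 1 1 1 1 2 2 2 2 3
  i=4: 1 1 1 1 2 3 3 3 3 4
  i=5: 1 1 1 1 2 3 4 4 4 5
  i=6: 1 1 1 1 2 3 4 4 5 6
  i=7: 1 2 2 2 3 4 5 5 6 7
  i=8: 1 2 2 3 4 5 6 6 7 8
  i=9: 1 2 2 3 4 5 6 7 8 9
  i=10: 1 2 3 4 5 6 7 8 9 10

giving w = (1, 10, 6, 5, 7, 9, 2, 4, 8, 3) via Δ²R.

|D(w)|=24, |Ess(w)|=5:

[(2, 9, 1), (3, 5, 1), (6, 4, 1), (6, 8, 4), (9, 3, 2)]


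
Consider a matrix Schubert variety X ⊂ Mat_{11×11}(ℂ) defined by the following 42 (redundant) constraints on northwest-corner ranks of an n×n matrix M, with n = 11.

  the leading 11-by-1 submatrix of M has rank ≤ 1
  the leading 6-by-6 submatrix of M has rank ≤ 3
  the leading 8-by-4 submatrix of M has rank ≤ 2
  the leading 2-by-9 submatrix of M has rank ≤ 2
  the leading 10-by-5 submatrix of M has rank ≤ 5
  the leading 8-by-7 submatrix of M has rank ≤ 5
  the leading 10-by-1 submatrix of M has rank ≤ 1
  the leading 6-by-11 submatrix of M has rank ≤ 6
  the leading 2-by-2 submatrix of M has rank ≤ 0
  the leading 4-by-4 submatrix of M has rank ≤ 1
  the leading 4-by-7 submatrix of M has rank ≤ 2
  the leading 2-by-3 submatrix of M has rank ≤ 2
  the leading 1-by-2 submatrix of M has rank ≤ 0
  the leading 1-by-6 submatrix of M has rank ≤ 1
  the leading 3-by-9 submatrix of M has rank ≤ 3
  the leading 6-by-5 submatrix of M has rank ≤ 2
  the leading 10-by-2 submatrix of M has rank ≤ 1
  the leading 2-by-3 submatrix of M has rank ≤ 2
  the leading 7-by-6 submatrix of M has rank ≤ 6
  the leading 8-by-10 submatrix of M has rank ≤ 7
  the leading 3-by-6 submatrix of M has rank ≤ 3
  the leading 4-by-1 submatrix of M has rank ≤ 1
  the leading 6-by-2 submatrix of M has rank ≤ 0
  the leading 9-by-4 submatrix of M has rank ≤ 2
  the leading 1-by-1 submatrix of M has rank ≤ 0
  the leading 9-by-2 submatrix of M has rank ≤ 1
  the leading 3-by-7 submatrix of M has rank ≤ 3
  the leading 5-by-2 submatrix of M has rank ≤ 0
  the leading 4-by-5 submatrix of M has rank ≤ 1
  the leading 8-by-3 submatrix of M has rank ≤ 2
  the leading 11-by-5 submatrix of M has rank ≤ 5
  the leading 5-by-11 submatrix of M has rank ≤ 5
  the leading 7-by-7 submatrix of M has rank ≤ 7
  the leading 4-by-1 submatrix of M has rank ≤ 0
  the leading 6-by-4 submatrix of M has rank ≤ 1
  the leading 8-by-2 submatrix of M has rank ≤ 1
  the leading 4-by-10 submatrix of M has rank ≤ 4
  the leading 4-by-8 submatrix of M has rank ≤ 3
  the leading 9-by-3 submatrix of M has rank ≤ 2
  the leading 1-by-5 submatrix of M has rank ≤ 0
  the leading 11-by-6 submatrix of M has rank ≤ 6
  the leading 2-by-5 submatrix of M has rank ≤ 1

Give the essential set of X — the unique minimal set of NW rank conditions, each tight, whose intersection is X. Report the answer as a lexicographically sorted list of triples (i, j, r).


Reconstructing r_w from the 42 given conditions:

  0 0 0 0 0 1 1 1 1 1 1
  0 0 1 1 1 2 2 2 2 2 2
  0 0 1 1 1 2 2 3 3 3 3
  0 0 1 1 1 2 2 3 4 4 4
  0 0 1 1 2 3 3 4 5 5 5
  0 0 1 1 2 3 4 5 6 6 6
  1 1 2 2 3 4 5 6 7 7 7
  1 1 2 2 3 4 5 6 7 7 8
  1 1 2 2 3 4 5 6 7 8 9
  1 1 2 3 4 5 6 7 8 9 10
  1 2 3 4 5 6 7 8 9 10 11

hence w(1..11) = (6, 3, 8, 9, 5, 7, 1, 11, 10, 4, 2).

8 SE-corners of the 29-cell Rothe diagram give Ess(w):

[(1, 5, 0), (4, 5, 1), (4, 7, 2), (6, 2, 0), (6, 4, 1), (8, 10, 7), (9, 4, 2), (10, 2, 1)]


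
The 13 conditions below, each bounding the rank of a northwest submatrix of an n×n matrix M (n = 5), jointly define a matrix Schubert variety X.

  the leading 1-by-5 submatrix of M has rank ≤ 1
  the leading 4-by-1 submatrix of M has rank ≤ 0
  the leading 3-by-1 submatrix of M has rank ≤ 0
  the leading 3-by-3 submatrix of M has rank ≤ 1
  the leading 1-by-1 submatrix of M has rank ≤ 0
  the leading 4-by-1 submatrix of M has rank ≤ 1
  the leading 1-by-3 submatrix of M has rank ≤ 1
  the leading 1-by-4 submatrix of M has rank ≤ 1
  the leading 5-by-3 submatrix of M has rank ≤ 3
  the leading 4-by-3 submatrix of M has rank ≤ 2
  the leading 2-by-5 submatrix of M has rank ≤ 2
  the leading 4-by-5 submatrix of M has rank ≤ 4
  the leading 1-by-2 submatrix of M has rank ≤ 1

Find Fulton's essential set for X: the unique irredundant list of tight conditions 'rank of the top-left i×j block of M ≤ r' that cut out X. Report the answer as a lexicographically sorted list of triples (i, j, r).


Computing R[i][j] = min implied NW-rank bound (n=5, 13 conditions):

  i=1: 0  1  1  1  1
  i=2: 0  1  1  2  2
  i=3: 0  1  1  2  3
  i=4: 0  1  2  3  4
  i=5: 1  2  3  4  5

the unique w with this rank table is (2, 4, 5, 3, 1).

D(w) has 6 cells with 2 SE-corners; essential set:

[(3, 3, 1), (4, 1, 0)]


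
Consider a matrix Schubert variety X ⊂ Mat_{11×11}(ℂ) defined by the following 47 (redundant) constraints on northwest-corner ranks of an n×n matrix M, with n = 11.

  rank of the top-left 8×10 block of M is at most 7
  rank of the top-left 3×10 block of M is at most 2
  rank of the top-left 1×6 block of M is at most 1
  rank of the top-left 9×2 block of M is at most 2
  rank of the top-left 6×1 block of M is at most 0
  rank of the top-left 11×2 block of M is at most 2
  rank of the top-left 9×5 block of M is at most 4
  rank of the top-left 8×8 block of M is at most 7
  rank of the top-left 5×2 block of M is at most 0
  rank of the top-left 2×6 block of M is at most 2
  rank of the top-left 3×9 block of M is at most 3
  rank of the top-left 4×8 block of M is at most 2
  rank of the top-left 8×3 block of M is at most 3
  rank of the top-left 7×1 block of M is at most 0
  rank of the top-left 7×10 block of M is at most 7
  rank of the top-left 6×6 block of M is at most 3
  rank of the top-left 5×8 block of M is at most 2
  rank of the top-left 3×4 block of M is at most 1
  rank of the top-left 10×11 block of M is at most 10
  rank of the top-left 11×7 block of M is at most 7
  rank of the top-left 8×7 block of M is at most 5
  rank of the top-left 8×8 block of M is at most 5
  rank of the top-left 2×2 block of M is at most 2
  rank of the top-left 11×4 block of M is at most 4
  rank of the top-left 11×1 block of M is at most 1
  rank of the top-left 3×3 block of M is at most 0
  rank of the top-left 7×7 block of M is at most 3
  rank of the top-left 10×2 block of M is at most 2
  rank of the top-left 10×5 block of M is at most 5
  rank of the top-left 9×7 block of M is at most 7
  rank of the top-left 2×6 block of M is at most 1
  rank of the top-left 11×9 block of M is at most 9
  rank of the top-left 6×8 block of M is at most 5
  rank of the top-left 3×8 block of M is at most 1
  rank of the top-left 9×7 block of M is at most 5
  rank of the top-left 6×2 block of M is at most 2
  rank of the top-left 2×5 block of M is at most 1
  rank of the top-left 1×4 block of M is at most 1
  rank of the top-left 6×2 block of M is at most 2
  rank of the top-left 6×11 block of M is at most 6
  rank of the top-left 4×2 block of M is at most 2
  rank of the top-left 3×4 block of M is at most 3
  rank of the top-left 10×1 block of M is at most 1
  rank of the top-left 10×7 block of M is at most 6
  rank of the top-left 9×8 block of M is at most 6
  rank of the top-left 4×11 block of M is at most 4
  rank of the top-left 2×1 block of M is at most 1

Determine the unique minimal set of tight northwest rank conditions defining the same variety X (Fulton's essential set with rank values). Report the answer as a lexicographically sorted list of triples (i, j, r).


Computing R[i][j] = min implied NW-rank bound (n=11, 47 conditions):

  R[1]: 0  0  0  1  1  1  1  1  1  1  1
  R[2]: 0  0  0  1  1  1  1  1  2  2  2
  R[3]: 0  0  0  1  1  1  1  1  2  2  3
  R[4]: 0  0  1  2  2  2  2  2  3  3  4
  R[5]: 0  0  1  2  2  2  2  2  3  4  5
  R[6]: 0  1  2  3  3  3  3  3  4  5  6
  R[7]: 0  1  2  3  3  3  3  4  5  6  7
  R[8]: 1  2  3  4  4  4  4  5  6  7  8
  R[9]: 1  2  3  4  4  5  5  6  7  8  9
  R[10]: 1  2  3  4  5  6  6  7  8  9  10
  R[11]: 1  2  3  4  5  6  7  8  9  10  11

second differences of R give the permutation w = (4, 9, 11, 3, 10, 2, 8, 1, 6, 5, 7).

Fulton essential set (8 of the 32 Rothe cells):

[(3, 3, 0), (3, 8, 1), (3, 10, 2), (5, 2, 0), (5, 8, 2), (7, 1, 0), (7, 7, 3), (9, 5, 4)]
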